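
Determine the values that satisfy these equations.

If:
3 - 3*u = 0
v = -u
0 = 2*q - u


Then:
q = 1/2
u = 1
v = -1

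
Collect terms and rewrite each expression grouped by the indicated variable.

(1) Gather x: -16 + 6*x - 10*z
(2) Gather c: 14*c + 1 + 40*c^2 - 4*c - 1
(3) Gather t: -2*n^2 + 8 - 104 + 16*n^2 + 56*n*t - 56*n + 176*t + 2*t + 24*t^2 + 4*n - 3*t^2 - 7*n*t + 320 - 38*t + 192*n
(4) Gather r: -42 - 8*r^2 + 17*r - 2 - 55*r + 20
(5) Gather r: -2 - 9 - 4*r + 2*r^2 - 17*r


(1) = 6*x - 10*z - 16
(2) = 40*c^2 + 10*c
(3) = 14*n^2 + 140*n + 21*t^2 + t*(49*n + 140) + 224
(4) = -8*r^2 - 38*r - 24
(5) = 2*r^2 - 21*r - 11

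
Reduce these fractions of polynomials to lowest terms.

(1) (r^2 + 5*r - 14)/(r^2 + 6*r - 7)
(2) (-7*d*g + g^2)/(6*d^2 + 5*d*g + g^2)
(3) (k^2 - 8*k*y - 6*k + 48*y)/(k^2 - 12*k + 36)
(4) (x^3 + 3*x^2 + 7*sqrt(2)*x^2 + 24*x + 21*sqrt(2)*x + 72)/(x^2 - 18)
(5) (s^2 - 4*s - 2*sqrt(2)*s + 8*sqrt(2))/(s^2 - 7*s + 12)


(1) = (r - 2)/(r - 1)
(2) = (-7*d*g + g^2)/(6*d^2 + 5*d*g + g^2)
(3) = (k - 8*y)/(k - 6)
(4) = (x^2 + x*(3 + 4*sqrt(2)) + 12*sqrt(2))/(x - 3*sqrt(2))
(5) = (s - 2*sqrt(2))/(s - 3)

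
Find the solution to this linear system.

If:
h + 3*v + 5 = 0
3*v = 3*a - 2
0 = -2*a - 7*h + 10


Then:
a = -31/19
h = 36/19
v = -131/57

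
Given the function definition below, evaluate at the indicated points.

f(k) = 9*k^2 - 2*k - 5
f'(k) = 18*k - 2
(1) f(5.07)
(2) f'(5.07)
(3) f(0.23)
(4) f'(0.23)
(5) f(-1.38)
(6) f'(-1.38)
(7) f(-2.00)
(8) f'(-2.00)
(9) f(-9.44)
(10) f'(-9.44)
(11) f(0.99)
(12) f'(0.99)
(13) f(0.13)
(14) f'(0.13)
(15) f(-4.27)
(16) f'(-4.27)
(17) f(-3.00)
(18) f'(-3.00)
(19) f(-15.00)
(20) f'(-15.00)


(1) = 216.20
(2) = 89.26
(3) = -4.98
(4) = 2.14
(5) = 14.90
(6) = -26.84
(7) = 35.00
(8) = -38.00
(9) = 815.90
(10) = -171.92
(11) = 1.84
(12) = 15.82
(13) = -5.11
(14) = 0.34
(15) = 167.64
(16) = -78.86
(17) = 82.00
(18) = -56.00
(19) = 2050.00
(20) = -272.00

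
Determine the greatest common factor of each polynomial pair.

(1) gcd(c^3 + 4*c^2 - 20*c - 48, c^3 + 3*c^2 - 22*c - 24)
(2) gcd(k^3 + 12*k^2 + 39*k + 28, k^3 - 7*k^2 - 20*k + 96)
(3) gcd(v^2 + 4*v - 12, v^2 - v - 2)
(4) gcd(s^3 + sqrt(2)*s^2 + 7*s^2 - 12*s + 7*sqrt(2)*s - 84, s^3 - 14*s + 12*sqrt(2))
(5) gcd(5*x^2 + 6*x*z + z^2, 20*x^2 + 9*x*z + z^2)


(1) = gcd((c - 4)*(c + 2)*(c + 6), (c - 4)*(c + 1)*(c + 6)) = c^2 + 2*c - 24
(2) = gcd((k + 1)*(k + 4)*(k + 7), (k - 8)*(k - 3)*(k + 4)) = k + 4
(3) = gcd((v - 2)*(v + 6), (v - 2)*(v + 1)) = v - 2
(4) = gcd((s + 7)*(s - 2*sqrt(2))*(s + 3*sqrt(2)), (s - 2*sqrt(2))*(s - sqrt(2))*(s + 3*sqrt(2))) = s^2 + sqrt(2)*s - 12
(5) = gcd((x + z)*(5*x + z), (4*x + z)*(5*x + z)) = 5*x + z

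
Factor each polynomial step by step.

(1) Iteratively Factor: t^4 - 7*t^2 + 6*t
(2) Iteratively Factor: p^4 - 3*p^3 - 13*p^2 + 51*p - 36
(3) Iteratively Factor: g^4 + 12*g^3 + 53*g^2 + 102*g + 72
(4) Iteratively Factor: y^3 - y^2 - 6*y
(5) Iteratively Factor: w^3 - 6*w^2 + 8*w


(1) = (t - 1)*(t^3 + t^2 - 6*t) = (t - 1)*(t + 3)*(t^2 - 2*t) = (t - 2)*(t - 1)*(t + 3)*(t)
(2) = (p - 3)*(p^3 - 13*p + 12) = (p - 3)^2*(p^2 + 3*p - 4) = (p - 3)^2*(p + 4)*(p - 1)
(3) = (g + 3)*(g^3 + 9*g^2 + 26*g + 24) = (g + 3)^2*(g^2 + 6*g + 8) = (g + 2)*(g + 3)^2*(g + 4)
(4) = (y)*(y^2 - y - 6) = y*(y + 2)*(y - 3)
(5) = (w)*(w^2 - 6*w + 8) = w*(w - 4)*(w - 2)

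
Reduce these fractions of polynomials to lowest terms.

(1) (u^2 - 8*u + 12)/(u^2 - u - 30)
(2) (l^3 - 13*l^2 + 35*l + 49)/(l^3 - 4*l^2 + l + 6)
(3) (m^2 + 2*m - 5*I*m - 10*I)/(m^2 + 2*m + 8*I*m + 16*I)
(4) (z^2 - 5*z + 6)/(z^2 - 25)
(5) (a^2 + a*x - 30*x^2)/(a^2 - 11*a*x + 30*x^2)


(1) = (u - 2)/(u + 5)
(2) = (l^2 - 14*l + 49)/(l^2 - 5*l + 6)
(3) = (m - 5*I)/(m + 8*I)
(4) = (z^2 - 5*z + 6)/(z^2 - 25)
(5) = (-a - 6*x)/(-a + 6*x)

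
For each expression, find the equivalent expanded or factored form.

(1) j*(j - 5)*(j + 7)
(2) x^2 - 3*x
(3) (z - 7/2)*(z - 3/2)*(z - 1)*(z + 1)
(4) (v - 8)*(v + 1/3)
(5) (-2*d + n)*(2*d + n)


(1) = j^3 + 2*j^2 - 35*j
(2) = x*(x - 3)
(3) = z^4 - 5*z^3 + 17*z^2/4 + 5*z - 21/4
(4) = v^2 - 23*v/3 - 8/3
(5) = -4*d^2 + n^2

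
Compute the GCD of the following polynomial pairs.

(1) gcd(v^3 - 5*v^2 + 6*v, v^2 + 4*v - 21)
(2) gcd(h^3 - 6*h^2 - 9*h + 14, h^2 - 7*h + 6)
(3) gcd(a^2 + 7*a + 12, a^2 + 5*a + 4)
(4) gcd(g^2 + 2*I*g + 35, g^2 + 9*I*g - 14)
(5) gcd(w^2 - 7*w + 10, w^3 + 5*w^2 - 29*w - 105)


(1) = v - 3
(2) = h - 1
(3) = a + 4
(4) = gcd((g - 5*I)*(g + 7*I), (g + 2*I)*(g + 7*I)) = g + 7*I
(5) = w - 5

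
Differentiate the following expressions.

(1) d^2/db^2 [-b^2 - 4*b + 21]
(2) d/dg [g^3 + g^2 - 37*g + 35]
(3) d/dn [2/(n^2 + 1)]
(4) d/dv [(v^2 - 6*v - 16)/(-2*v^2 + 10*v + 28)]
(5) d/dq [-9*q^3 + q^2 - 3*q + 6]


(1) = -2
(2) = 3*g^2 + 2*g - 37
(3) = -4*n/(n^2 + 1)^2
(4) = -1/(2*v^2 - 28*v + 98)
(5) = -27*q^2 + 2*q - 3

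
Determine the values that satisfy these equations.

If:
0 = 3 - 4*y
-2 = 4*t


Then:
t = -1/2
y = 3/4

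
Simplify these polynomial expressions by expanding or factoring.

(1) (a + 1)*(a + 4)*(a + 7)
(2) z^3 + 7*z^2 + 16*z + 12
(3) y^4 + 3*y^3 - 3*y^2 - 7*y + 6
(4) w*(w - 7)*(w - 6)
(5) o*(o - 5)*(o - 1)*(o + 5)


(1) = a^3 + 12*a^2 + 39*a + 28
(2) = (z + 2)^2*(z + 3)
(3) = (y - 1)^2*(y + 2)*(y + 3)
(4) = w^3 - 13*w^2 + 42*w
(5) = o^4 - o^3 - 25*o^2 + 25*o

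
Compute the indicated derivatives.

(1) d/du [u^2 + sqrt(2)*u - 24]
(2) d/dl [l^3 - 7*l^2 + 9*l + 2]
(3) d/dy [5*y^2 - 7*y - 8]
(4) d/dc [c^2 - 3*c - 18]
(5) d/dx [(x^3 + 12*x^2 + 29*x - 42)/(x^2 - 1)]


(1) = 2*u + sqrt(2)
(2) = 3*l^2 - 14*l + 9
(3) = 10*y - 7
(4) = 2*c - 3
(5) = (x^2 + 2*x - 29)/(x^2 + 2*x + 1)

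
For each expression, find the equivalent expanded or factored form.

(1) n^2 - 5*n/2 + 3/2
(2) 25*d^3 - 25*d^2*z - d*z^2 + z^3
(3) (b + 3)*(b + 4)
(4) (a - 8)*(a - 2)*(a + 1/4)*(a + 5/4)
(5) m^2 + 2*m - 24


(1) = (n - 3/2)*(n - 1)
(2) = (-5*d + z)*(-d + z)*(5*d + z)
(3) = b^2 + 7*b + 12
(4) = a^4 - 17*a^3/2 + 21*a^2/16 + 167*a/8 + 5
(5) = (m - 4)*(m + 6)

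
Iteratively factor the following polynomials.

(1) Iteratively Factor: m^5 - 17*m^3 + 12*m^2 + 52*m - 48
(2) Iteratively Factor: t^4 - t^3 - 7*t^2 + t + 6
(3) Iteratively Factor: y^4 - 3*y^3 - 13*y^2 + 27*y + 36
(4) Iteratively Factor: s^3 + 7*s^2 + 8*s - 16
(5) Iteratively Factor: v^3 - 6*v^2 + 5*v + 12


(1) = (m - 2)*(m^4 + 2*m^3 - 13*m^2 - 14*m + 24) = (m - 2)*(m - 1)*(m^3 + 3*m^2 - 10*m - 24) = (m - 2)*(m - 1)*(m + 4)*(m^2 - m - 6) = (m - 2)*(m - 1)*(m + 2)*(m + 4)*(m - 3)
(2) = (t + 1)*(t^3 - 2*t^2 - 5*t + 6) = (t + 1)*(t + 2)*(t^2 - 4*t + 3) = (t - 1)*(t + 1)*(t + 2)*(t - 3)
(3) = (y + 3)*(y^3 - 6*y^2 + 5*y + 12) = (y - 3)*(y + 3)*(y^2 - 3*y - 4) = (y - 3)*(y + 1)*(y + 3)*(y - 4)
(4) = (s - 1)*(s^2 + 8*s + 16) = (s - 1)*(s + 4)*(s + 4)
(5) = (v + 1)*(v^2 - 7*v + 12) = (v - 4)*(v + 1)*(v - 3)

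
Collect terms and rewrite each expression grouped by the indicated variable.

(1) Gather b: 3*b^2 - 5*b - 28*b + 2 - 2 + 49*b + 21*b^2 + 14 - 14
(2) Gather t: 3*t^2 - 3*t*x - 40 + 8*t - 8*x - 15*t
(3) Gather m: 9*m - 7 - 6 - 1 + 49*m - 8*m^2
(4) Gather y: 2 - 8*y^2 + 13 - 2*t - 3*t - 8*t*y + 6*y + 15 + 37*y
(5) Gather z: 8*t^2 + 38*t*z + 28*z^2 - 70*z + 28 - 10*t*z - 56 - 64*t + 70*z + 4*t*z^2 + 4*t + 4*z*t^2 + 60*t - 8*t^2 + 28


(1) = 24*b^2 + 16*b
(2) = 3*t^2 + t*(-3*x - 7) - 8*x - 40
(3) = -8*m^2 + 58*m - 14
(4) = -5*t - 8*y^2 + y*(43 - 8*t) + 30
(5) = z^2*(4*t + 28) + z*(4*t^2 + 28*t)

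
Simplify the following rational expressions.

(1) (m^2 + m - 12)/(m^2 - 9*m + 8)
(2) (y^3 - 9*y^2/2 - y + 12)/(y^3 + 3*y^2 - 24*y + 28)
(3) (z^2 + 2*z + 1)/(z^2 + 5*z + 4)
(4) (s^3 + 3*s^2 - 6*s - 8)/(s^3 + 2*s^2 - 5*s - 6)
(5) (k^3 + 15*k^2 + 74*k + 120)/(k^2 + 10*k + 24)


(1) = (m^2 + m - 12)/(m^2 - 9*m + 8)
(2) = (2*y^2 - 5*y - 12)/(2*y^2 + 10*y - 28)
(3) = (z + 1)/(z + 4)
(4) = (s + 4)/(s + 3)
(5) = k + 5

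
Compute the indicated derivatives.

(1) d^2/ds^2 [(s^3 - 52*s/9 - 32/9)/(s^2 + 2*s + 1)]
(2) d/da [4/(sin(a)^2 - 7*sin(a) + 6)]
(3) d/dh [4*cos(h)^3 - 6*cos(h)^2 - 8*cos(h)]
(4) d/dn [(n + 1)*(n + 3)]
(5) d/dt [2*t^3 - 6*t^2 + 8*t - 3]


(1) = 2*(8 - 25*s)/(9*(s^4 + 4*s^3 + 6*s^2 + 4*s + 1))
(2) = 4*(7 - 2*sin(a))*cos(a)/(sin(a)^2 - 7*sin(a) + 6)^2
(3) = 4*(-3*cos(h)^2 + 3*cos(h) + 2)*sin(h)
(4) = 2*n + 4
(5) = 6*t^2 - 12*t + 8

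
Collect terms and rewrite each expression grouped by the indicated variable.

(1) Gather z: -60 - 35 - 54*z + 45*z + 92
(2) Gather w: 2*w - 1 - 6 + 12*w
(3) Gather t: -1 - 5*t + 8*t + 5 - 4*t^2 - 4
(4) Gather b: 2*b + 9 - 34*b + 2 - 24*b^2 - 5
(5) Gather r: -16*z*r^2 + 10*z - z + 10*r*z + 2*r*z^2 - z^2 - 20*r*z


(1) = -9*z - 3
(2) = 14*w - 7
(3) = -4*t^2 + 3*t
(4) = -24*b^2 - 32*b + 6
(5) = -16*r^2*z + r*(2*z^2 - 10*z) - z^2 + 9*z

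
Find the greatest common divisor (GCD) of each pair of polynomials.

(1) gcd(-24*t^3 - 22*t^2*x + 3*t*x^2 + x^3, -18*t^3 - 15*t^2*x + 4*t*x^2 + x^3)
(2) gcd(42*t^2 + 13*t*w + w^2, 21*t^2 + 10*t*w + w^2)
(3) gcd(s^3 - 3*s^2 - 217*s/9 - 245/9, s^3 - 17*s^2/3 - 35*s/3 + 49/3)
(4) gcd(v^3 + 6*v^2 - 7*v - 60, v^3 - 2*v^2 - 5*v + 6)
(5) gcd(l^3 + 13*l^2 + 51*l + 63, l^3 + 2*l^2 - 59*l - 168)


(1) = gcd((-4*t + x)*(t + x)*(6*t + x), (-3*t + x)*(t + x)*(6*t + x)) = 6*t^2 + 7*t*x + x^2
(2) = gcd((6*t + w)*(7*t + w), (3*t + w)*(7*t + w)) = 7*t + w
(3) = gcd((s - 7)*(s + 5/3)*(s + 7/3), (s - 7)*(s - 1)*(s + 7/3)) = s^2 - 14*s/3 - 49/3
(4) = v - 3
(5) = l^2 + 10*l + 21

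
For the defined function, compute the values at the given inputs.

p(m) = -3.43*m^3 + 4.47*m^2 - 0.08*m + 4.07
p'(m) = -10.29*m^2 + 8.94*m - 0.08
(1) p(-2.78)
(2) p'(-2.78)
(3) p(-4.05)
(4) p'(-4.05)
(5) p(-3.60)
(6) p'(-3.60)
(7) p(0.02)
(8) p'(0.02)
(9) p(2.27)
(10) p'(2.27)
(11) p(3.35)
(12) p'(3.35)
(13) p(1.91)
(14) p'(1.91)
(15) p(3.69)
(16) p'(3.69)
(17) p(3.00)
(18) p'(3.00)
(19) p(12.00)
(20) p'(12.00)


(1) = 112.53
(2) = -104.46
(3) = 305.57
(4) = -205.07
(5) = 222.32
(6) = -165.62
(7) = 4.07
(8) = 0.09
(9) = -13.20
(10) = -32.81
(11) = -74.99
(12) = -85.61
(13) = -3.68
(14) = -20.54
(15) = -107.70
(16) = -107.20
(17) = -48.55
(18) = -65.87
(19) = -5280.25
(20) = -1374.56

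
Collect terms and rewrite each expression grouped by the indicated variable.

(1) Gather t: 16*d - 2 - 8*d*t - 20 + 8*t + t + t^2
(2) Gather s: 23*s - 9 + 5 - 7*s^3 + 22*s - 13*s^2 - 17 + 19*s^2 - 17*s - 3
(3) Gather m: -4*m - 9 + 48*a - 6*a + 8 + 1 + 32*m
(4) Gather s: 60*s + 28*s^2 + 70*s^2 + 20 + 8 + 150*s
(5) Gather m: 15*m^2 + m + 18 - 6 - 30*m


(1) = 16*d + t^2 + t*(9 - 8*d) - 22
(2) = -7*s^3 + 6*s^2 + 28*s - 24
(3) = 42*a + 28*m
(4) = 98*s^2 + 210*s + 28
(5) = 15*m^2 - 29*m + 12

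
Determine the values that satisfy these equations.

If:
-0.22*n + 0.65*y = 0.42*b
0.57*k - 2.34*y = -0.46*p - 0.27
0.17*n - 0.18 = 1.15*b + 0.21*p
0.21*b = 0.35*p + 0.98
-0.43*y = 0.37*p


Then:
b = 0.87
k = 9.41
n = 4.13
p = -2.28
y = 1.96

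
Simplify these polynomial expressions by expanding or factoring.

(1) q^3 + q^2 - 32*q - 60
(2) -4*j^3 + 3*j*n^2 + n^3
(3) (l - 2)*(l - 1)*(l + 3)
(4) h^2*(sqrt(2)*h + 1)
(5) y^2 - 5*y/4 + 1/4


(1) = (q - 6)*(q + 2)*(q + 5)
(2) = (-j + n)*(2*j + n)^2
(3) = l^3 - 7*l + 6
(4) = sqrt(2)*h^3 + h^2
(5) = (y - 1)*(y - 1/4)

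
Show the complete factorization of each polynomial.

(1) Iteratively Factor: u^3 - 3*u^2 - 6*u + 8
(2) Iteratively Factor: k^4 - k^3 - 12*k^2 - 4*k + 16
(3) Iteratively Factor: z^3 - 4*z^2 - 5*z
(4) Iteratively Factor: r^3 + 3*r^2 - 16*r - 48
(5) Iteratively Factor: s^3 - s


(1) = (u - 4)*(u^2 + u - 2) = (u - 4)*(u - 1)*(u + 2)
(2) = (k + 2)*(k^3 - 3*k^2 - 6*k + 8) = (k - 1)*(k + 2)*(k^2 - 2*k - 8) = (k - 4)*(k - 1)*(k + 2)*(k + 2)
(3) = (z)*(z^2 - 4*z - 5) = z*(z - 5)*(z + 1)
(4) = (r + 4)*(r^2 - r - 12) = (r - 4)*(r + 4)*(r + 3)
(5) = (s + 1)*(s^2 - s) = (s - 1)*(s + 1)*(s)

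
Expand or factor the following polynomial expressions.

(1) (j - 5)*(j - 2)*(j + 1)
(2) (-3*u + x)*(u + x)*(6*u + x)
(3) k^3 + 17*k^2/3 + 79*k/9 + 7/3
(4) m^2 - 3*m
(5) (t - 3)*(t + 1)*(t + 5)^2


(1) = j^3 - 6*j^2 + 3*j + 10
(2) = -18*u^3 - 15*u^2*x + 4*u*x^2 + x^3
(3) = (k + 1/3)*(k + 7/3)*(k + 3)
(4) = m*(m - 3)
(5) = t^4 + 8*t^3 + 2*t^2 - 80*t - 75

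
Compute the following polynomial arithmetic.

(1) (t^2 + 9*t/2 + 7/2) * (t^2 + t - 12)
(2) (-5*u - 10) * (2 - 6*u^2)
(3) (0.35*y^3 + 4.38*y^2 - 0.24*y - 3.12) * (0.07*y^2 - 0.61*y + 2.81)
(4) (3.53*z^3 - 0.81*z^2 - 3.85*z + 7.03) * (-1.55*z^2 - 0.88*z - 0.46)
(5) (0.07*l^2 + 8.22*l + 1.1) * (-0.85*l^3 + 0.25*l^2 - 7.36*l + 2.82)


(1) = t^4 + 11*t^3/2 - 4*t^2 - 101*t/2 - 42
(2) = 30*u^3 + 60*u^2 - 10*u - 20
(3) = 0.0245*y^5 + 0.0931*y^4 - 1.7051*y^3 + 12.2358*y^2 + 1.2288*y - 8.7672
(4) = -5.4715*z^5 - 1.8509*z^4 + 5.0565*z^3 - 7.1359*z^2 - 4.4154*z - 3.2338
(5) = -0.0595*l^5 - 6.9695*l^4 + 0.6048*l^3 - 60.0268*l^2 + 15.0844*l + 3.102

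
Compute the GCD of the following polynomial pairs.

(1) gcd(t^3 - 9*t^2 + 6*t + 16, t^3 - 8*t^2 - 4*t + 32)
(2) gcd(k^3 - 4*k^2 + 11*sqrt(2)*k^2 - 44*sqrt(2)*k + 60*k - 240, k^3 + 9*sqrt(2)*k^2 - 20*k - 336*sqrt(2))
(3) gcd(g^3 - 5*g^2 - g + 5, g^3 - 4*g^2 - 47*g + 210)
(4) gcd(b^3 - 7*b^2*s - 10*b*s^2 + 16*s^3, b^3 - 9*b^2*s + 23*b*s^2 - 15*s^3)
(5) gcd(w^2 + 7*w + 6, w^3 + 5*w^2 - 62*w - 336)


(1) = t^2 - 10*t + 16
(2) = k + 6*sqrt(2)
(3) = g - 5
(4) = -b + s
(5) = gcd((w + 1)*(w + 6), (w - 8)*(w + 6)*(w + 7)) = w + 6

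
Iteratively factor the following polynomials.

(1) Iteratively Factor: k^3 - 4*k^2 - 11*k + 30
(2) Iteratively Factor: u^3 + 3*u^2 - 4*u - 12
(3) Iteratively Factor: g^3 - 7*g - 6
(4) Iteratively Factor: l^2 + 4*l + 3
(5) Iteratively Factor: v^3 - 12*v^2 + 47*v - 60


(1) = (k + 3)*(k^2 - 7*k + 10) = (k - 2)*(k + 3)*(k - 5)
(2) = (u + 2)*(u^2 + u - 6) = (u - 2)*(u + 2)*(u + 3)
(3) = (g - 3)*(g^2 + 3*g + 2) = (g - 3)*(g + 2)*(g + 1)
(4) = (l + 3)*(l + 1)
(5) = (v - 5)*(v^2 - 7*v + 12) = (v - 5)*(v - 3)*(v - 4)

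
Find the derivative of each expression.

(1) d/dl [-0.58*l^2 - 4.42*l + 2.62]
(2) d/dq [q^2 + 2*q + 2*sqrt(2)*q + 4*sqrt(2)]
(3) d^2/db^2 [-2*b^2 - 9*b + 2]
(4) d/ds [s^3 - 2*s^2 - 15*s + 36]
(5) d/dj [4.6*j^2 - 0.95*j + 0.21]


(1) = -1.16*l - 4.42
(2) = 2*q + 2 + 2*sqrt(2)
(3) = -4
(4) = 3*s^2 - 4*s - 15
(5) = 9.2*j - 0.95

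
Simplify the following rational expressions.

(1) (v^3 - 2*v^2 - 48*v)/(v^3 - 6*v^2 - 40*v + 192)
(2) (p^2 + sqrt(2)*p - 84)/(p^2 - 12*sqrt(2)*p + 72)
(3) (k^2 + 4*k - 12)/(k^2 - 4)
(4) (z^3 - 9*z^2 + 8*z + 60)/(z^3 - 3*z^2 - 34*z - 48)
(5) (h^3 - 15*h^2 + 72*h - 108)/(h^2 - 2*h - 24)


(1) = v/(v - 4)
(2) = (p + 7*sqrt(2))/(p - 6*sqrt(2))
(3) = (k + 6)/(k + 2)
(4) = (z^2 - 11*z + 30)/(z^2 - 5*z - 24)
(5) = (h^2 - 9*h + 18)/(h + 4)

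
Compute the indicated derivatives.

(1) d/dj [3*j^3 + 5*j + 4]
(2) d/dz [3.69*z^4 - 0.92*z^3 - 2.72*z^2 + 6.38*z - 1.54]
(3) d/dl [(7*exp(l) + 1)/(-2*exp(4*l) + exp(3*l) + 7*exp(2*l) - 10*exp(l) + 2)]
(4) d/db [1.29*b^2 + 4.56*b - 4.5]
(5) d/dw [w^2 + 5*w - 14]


(1) = 9*j^2 + 5
(2) = 14.76*z^3 - 2.76*z^2 - 5.44*z + 6.38
(3) = ((7*exp(l) + 1)*(8*exp(3*l) - 3*exp(2*l) - 14*exp(l) + 10) - 14*exp(4*l) + 7*exp(3*l) + 49*exp(2*l) - 70*exp(l) + 14)*exp(l)/(-2*exp(4*l) + exp(3*l) + 7*exp(2*l) - 10*exp(l) + 2)^2
(4) = 2.58*b + 4.56
(5) = 2*w + 5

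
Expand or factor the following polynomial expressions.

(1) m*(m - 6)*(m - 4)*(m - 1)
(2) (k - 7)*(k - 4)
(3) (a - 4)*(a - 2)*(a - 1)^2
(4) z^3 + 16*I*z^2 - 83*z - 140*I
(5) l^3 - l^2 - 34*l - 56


(1) = m^4 - 11*m^3 + 34*m^2 - 24*m
(2) = k^2 - 11*k + 28
(3) = a^4 - 8*a^3 + 21*a^2 - 22*a + 8
(4) = (z + 4*I)*(z + 5*I)*(z + 7*I)
(5) = (l - 7)*(l + 2)*(l + 4)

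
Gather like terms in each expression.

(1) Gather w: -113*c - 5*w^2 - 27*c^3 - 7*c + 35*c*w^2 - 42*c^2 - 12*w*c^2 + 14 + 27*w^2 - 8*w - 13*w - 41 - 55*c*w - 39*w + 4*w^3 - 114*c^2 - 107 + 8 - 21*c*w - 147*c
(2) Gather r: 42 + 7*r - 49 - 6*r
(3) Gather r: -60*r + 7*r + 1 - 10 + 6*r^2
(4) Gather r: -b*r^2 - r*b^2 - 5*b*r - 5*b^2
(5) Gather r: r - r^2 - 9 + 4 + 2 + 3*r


(1) = -27*c^3 - 156*c^2 - 267*c + 4*w^3 + w^2*(35*c + 22) + w*(-12*c^2 - 76*c - 60) - 126
(2) = r - 7
(3) = 6*r^2 - 53*r - 9
(4) = -5*b^2 - b*r^2 + r*(-b^2 - 5*b)
(5) = -r^2 + 4*r - 3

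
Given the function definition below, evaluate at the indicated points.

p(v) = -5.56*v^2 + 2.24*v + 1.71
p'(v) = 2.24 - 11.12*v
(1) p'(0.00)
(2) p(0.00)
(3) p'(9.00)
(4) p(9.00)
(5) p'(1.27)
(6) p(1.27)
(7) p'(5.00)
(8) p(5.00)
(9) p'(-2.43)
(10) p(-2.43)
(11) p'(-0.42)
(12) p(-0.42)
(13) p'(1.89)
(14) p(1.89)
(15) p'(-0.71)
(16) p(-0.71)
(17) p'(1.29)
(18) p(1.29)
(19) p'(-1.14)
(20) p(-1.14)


(1) = 2.24
(2) = 1.71
(3) = -97.84
(4) = -428.49
(5) = -11.88
(6) = -4.41
(7) = -53.36
(8) = -126.09
(9) = 29.26
(10) = -36.56
(11) = 6.91
(12) = -0.21
(13) = -18.78
(14) = -13.92
(15) = 10.14
(16) = -2.68
(17) = -12.10
(18) = -4.65
(19) = 14.92
(20) = -8.07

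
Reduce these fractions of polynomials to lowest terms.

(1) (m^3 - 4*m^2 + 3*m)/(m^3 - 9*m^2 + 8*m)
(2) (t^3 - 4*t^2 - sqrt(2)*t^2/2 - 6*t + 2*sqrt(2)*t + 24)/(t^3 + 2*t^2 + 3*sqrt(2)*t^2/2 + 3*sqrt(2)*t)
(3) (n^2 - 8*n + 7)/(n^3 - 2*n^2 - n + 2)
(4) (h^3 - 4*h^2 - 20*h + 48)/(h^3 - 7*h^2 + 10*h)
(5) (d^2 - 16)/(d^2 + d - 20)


(1) = (m - 3)/(m - 8)
(2) = (4*t^2 + t*(-16 - 8*sqrt(2)) + 32*sqrt(2))/(4*t^2 + 8*t)
(3) = (n - 7)/(n^2 - n - 2)
(4) = (h^2 - 2*h - 24)/(h^2 - 5*h)
(5) = (d + 4)/(d + 5)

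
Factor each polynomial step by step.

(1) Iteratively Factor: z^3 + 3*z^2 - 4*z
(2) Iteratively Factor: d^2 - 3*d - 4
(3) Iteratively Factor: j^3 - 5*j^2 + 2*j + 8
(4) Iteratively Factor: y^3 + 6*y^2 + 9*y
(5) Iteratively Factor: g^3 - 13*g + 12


(1) = (z + 4)*(z^2 - z) = z*(z + 4)*(z - 1)
(2) = (d - 4)*(d + 1)
(3) = (j - 2)*(j^2 - 3*j - 4) = (j - 2)*(j + 1)*(j - 4)
(4) = (y + 3)*(y^2 + 3*y) = y*(y + 3)*(y + 3)
(5) = (g - 1)*(g^2 + g - 12) = (g - 3)*(g - 1)*(g + 4)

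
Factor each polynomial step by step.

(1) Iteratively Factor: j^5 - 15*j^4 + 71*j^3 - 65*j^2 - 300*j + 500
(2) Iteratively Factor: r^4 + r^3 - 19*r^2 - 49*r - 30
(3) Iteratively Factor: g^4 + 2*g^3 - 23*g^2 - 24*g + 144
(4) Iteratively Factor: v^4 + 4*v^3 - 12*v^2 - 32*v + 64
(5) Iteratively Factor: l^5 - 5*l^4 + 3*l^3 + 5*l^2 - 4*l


(1) = (j - 5)*(j^4 - 10*j^3 + 21*j^2 + 40*j - 100) = (j - 5)^2*(j^3 - 5*j^2 - 4*j + 20) = (j - 5)^3*(j^2 - 4) = (j - 5)^3*(j - 2)*(j + 2)
(2) = (r + 1)*(r^3 - 19*r - 30) = (r - 5)*(r + 1)*(r^2 + 5*r + 6) = (r - 5)*(r + 1)*(r + 2)*(r + 3)
(3) = (g - 3)*(g^3 + 5*g^2 - 8*g - 48) = (g - 3)*(g + 4)*(g^2 + g - 12) = (g - 3)^2*(g + 4)*(g + 4)
(4) = (v + 4)*(v^3 - 12*v + 16) = (v + 4)^2*(v^2 - 4*v + 4) = (v - 2)*(v + 4)^2*(v - 2)
(5) = (l + 1)*(l^4 - 6*l^3 + 9*l^2 - 4*l) = (l - 1)*(l + 1)*(l^3 - 5*l^2 + 4*l) = (l - 1)^2*(l + 1)*(l^2 - 4*l) = (l - 4)*(l - 1)^2*(l + 1)*(l)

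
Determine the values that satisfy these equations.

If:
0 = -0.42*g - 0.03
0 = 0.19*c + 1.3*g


Then:
c = 0.49
g = -0.07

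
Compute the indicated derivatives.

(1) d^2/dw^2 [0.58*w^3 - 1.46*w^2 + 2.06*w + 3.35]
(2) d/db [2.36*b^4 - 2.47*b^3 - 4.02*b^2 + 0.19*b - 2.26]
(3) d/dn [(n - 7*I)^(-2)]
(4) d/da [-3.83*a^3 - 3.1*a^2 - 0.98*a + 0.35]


(1) = 3.48*w - 2.92
(2) = 9.44*b^3 - 7.41*b^2 - 8.04*b + 0.19
(3) = -2/(n - 7*I)^3
(4) = -11.49*a^2 - 6.2*a - 0.98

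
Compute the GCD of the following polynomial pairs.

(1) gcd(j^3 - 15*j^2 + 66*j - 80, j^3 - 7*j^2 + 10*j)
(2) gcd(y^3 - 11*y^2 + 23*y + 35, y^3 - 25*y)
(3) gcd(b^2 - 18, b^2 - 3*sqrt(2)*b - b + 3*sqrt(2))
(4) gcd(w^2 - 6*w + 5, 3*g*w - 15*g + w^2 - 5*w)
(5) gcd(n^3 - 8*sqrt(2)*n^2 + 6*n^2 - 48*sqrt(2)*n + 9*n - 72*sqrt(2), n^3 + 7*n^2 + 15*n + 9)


(1) = j^2 - 7*j + 10
(2) = y - 5
(3) = b - 3*sqrt(2)
(4) = gcd((w - 5)*(w - 1), (3*g + w)*(w - 5)) = w - 5
(5) = n^2 + 6*n + 9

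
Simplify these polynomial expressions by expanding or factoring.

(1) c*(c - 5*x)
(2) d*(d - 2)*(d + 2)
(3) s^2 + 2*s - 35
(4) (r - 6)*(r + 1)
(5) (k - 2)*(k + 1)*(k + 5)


(1) = c^2 - 5*c*x
(2) = d^3 - 4*d
(3) = (s - 5)*(s + 7)
(4) = r^2 - 5*r - 6
(5) = k^3 + 4*k^2 - 7*k - 10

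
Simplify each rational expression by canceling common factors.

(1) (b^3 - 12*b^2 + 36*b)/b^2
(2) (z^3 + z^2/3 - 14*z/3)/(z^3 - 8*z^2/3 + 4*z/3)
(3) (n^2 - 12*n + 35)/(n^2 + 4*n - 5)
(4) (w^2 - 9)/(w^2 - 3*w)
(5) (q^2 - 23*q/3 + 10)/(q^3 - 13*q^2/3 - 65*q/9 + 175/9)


(1) = (b^2 - 12*b + 36)/b
(2) = (3*z + 7)/(3*z - 2)
(3) = (n^2 - 12*n + 35)/(n^2 + 4*n - 5)
(4) = (w + 3)/w
(5) = (3*q - 18)/(3*q^2 - 8*q - 35)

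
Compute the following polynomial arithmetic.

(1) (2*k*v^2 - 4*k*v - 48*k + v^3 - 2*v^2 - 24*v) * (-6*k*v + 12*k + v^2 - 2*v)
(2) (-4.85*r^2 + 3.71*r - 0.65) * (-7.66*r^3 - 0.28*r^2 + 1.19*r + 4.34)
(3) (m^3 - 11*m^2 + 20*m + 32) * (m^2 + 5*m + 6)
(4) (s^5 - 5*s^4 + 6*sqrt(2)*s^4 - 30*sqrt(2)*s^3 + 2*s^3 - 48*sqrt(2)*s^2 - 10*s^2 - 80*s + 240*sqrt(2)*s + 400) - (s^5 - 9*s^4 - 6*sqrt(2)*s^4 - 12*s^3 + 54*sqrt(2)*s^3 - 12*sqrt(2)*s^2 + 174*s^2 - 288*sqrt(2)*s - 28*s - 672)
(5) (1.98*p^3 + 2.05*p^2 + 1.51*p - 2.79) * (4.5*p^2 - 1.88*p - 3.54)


(1) = -12*k^2*v^3 + 48*k^2*v^2 + 240*k^2*v - 576*k^2 - 4*k*v^4 + 16*k*v^3 + 80*k*v^2 - 192*k*v + v^5 - 4*v^4 - 20*v^3 + 48*v^2
(2) = 37.151*r^5 - 27.0606*r^4 - 1.8313*r^3 - 16.4521*r^2 + 15.3279*r - 2.821
(3) = m^5 - 6*m^4 - 29*m^3 + 66*m^2 + 280*m + 192
(4) = 4*s^4 + 12*sqrt(2)*s^4 - 84*sqrt(2)*s^3 + 14*s^3 - 184*s^2 - 36*sqrt(2)*s^2 - 52*s + 528*sqrt(2)*s + 1072
(5) = 8.91*p^5 + 5.5026*p^4 - 4.0682*p^3 - 22.6508*p^2 - 0.1002*p + 9.8766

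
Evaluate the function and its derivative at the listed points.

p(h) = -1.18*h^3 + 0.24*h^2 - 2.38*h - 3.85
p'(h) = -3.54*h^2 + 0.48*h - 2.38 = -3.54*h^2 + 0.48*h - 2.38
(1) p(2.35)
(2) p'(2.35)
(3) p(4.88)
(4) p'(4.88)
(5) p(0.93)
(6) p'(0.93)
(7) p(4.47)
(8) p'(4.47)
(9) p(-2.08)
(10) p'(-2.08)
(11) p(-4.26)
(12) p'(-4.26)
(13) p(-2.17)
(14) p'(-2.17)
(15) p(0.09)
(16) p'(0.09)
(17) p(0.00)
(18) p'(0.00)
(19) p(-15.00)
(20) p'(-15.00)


(1) = -23.43
(2) = -20.80
(3) = -146.88
(4) = -84.34
(5) = -6.80
(6) = -5.00
(7) = -115.08
(8) = -70.97
(9) = 12.76
(10) = -18.69
(11) = 101.87
(12) = -68.67
(13) = 14.50
(14) = -20.09
(15) = -4.06
(16) = -2.37
(17) = -3.85
(18) = -2.38
(19) = 4068.35
(20) = -806.08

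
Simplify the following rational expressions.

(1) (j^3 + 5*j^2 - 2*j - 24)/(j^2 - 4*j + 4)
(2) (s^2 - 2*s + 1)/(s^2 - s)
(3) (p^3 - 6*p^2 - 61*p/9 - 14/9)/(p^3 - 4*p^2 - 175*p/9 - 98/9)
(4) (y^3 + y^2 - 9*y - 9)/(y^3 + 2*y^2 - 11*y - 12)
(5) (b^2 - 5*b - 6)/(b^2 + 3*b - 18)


(1) = (j^2 + 7*j + 12)/(j - 2)
(2) = (s - 1)/s
(3) = (3*p + 1)/(3*p + 7)
(4) = (y + 3)/(y + 4)
(5) = (b^2 - 5*b - 6)/(b^2 + 3*b - 18)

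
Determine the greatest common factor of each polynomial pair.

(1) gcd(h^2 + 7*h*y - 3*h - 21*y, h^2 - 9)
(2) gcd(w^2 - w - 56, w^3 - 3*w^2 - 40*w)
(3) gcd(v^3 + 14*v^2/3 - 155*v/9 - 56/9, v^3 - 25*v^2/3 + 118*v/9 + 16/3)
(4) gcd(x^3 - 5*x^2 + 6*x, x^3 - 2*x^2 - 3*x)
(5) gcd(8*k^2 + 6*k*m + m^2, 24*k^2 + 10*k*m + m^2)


(1) = gcd((h - 3)*(h + 7*y), (h - 3)*(h + 3)) = h - 3
(2) = w - 8
(3) = v^2 - 7*v/3 - 8/9
(4) = x^2 - 3*x
(5) = gcd((2*k + m)*(4*k + m), (4*k + m)*(6*k + m)) = 4*k + m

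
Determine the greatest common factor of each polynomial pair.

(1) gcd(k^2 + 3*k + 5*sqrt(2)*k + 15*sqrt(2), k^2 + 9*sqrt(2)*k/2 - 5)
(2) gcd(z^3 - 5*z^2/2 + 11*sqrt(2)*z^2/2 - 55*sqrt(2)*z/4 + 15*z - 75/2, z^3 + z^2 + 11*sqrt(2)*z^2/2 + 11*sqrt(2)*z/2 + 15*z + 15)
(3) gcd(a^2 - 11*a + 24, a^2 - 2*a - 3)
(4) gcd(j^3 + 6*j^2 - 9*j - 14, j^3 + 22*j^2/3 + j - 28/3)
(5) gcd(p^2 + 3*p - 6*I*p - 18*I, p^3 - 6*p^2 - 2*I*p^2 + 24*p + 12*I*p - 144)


(1) = k + 5*sqrt(2)
(2) = gcd((z - 5/2)*(z + 5*sqrt(2)/2)*(z + 3*sqrt(2)), (z + 1)*(z + 5*sqrt(2)/2)*(z + 3*sqrt(2))) = z^2 + 11*sqrt(2)*z/2 + 15
(3) = a - 3
(4) = gcd((j - 2)*(j + 1)*(j + 7), (j - 1)*(j + 4/3)*(j + 7)) = j + 7
(5) = p - 6*I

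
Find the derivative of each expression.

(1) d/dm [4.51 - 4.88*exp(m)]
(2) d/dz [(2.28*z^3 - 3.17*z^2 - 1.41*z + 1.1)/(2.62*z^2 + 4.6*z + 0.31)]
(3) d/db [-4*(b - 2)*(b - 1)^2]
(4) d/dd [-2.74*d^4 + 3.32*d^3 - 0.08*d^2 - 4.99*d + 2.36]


(1) = -4.88*exp(m)
(2) = (5.9736*z^4 + 20.976*z^3 - 8.7674*z^2 - 7.7294*z - 5.4971)/(6.8644*z^4 + 24.104*z^3 + 22.7844*z^2 + 2.852*z + 0.0961)
(3) = 4*(5 - 3*b)*(b - 1)
(4) = -10.96*d^3 + 9.96*d^2 - 0.16*d - 4.99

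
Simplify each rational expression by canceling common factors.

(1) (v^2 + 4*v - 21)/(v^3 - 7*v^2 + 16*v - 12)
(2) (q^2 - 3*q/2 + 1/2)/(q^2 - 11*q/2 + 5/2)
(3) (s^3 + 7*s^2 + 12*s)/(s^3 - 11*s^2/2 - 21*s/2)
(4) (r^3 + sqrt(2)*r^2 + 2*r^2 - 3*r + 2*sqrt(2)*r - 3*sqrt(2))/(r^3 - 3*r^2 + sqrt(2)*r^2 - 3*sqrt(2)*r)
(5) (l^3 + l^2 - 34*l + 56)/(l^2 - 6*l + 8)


(1) = (v + 7)/(v^2 - 4*v + 4)
(2) = (q - 1)/(q - 5)
(3) = (2*s^2 + 14*s + 24)/(2*s^2 - 11*s - 21)
(4) = (r^2 + 2*r - 3)/(r^2 - 3*r)
(5) = l + 7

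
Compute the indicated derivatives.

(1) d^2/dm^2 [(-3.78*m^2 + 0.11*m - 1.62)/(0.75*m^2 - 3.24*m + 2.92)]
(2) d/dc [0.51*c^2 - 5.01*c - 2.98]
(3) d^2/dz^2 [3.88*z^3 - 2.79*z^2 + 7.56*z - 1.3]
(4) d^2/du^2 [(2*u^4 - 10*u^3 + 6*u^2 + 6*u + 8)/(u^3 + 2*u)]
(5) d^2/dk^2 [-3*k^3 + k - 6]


(1) = (-18.24705*m^3 + 44.2017*m^2 + 22.1742*m - 89.294832)/(0.421875*m^6 - 5.4675*m^5 + 28.5471*m^4 - 76.585824*m^3 + 111.143376*m^2 - 82.876608*m + 24.897088)
(2) = 1.02*c - 5.01
(3) = 23.28*z - 5.58
(4) = 4*(u^6 + 39*u^5 + 18*u^4 - 26*u^3 + 24*u^2 + 16)/(u^3*(u^6 + 6*u^4 + 12*u^2 + 8))
(5) = -18*k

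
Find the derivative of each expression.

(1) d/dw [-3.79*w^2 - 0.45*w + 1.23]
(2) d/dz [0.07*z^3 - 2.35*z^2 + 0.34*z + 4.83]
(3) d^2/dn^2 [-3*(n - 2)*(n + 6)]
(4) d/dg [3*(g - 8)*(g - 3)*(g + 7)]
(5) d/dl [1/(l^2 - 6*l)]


(1) = -7.58*w - 0.45
(2) = 0.21*z^2 - 4.7*z + 0.34
(3) = -6
(4) = 9*g^2 - 24*g - 159
(5) = 2*(3 - l)/(l^2*(l - 6)^2)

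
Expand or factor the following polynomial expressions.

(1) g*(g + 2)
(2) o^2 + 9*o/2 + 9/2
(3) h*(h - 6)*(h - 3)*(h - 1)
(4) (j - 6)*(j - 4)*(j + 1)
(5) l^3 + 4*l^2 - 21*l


(1) = g^2 + 2*g
(2) = (o + 3/2)*(o + 3)
(3) = h^4 - 10*h^3 + 27*h^2 - 18*h
(4) = j^3 - 9*j^2 + 14*j + 24
(5) = l*(l - 3)*(l + 7)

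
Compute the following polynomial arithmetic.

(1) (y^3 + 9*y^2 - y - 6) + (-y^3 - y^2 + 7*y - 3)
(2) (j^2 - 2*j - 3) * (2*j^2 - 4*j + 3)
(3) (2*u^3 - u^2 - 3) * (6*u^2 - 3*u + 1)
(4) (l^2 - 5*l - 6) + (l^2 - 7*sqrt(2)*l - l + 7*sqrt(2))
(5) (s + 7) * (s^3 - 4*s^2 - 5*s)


(1) = 8*y^2 + 6*y - 9
(2) = 2*j^4 - 8*j^3 + 5*j^2 + 6*j - 9
(3) = 12*u^5 - 12*u^4 + 5*u^3 - 19*u^2 + 9*u - 3
(4) = 2*l^2 - 7*sqrt(2)*l - 6*l - 6 + 7*sqrt(2)
(5) = s^4 + 3*s^3 - 33*s^2 - 35*s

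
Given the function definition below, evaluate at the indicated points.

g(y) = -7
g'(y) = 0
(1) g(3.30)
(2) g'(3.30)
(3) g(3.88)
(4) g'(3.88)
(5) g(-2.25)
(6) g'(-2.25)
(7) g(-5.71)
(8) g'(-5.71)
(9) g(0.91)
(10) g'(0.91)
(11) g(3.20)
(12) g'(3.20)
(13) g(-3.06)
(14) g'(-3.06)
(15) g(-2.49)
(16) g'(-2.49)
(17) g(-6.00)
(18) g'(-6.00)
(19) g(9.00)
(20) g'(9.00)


(1) = -7.00
(2) = 0.00
(3) = -7.00
(4) = 0.00
(5) = -7.00
(6) = 0.00
(7) = -7.00
(8) = 0.00
(9) = -7.00
(10) = 0.00
(11) = -7.00
(12) = 0.00
(13) = -7.00
(14) = 0.00
(15) = -7.00
(16) = 0.00
(17) = -7.00
(18) = 0.00
(19) = -7.00
(20) = 0.00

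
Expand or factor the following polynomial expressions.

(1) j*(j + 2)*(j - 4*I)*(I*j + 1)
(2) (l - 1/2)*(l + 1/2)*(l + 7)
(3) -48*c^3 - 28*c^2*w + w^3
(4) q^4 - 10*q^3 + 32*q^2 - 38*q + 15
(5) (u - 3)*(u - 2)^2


(1) = I*j^4 + 5*j^3 + 2*I*j^3 + 10*j^2 - 4*I*j^2 - 8*I*j
(2) = l^3 + 7*l^2 - l/4 - 7/4
(3) = (-6*c + w)*(2*c + w)*(4*c + w)
(4) = (q - 5)*(q - 3)*(q - 1)^2
(5) = u^3 - 7*u^2 + 16*u - 12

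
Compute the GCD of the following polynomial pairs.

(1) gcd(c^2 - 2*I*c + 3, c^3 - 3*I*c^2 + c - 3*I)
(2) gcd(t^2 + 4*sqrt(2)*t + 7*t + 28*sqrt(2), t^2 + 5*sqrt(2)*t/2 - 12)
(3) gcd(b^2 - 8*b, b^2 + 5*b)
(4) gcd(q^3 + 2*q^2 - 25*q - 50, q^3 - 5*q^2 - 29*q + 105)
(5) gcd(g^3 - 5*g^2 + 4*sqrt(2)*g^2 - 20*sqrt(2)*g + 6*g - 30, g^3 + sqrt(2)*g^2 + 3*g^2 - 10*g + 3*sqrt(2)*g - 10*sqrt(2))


(1) = gcd((c - 3*I)*(c + I), (c - 3*I)*(c - I)*(c + I)) = c^2 - 2*I*c + 3
(2) = gcd((t + 7)*(t + 4*sqrt(2)), (t - 3*sqrt(2)/2)*(t + 4*sqrt(2))) = t + 4*sqrt(2)
(3) = b
(4) = gcd((q - 5)*(q + 2)*(q + 5), (q - 7)*(q - 3)*(q + 5)) = q + 5
(5) = gcd((g - 5)*(g + sqrt(2))*(g + 3*sqrt(2)), (g - 2)*(g + 5)*(g + sqrt(2))) = g + sqrt(2)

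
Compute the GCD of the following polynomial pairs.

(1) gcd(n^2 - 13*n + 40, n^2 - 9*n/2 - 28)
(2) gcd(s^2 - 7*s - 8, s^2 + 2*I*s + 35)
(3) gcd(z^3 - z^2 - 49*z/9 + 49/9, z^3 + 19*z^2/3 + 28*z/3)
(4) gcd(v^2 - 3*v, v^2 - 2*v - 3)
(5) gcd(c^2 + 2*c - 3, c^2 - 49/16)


(1) = gcd((n - 8)*(n - 5), (n - 8)*(n + 7/2)) = n - 8
(2) = 1
(3) = gcd((z - 7/3)*(z - 1)*(z + 7/3), z*(z + 7/3)*(z + 4)) = z + 7/3
(4) = v - 3
(5) = gcd((c - 1)*(c + 3), (c - 7/4)*(c + 7/4)) = 1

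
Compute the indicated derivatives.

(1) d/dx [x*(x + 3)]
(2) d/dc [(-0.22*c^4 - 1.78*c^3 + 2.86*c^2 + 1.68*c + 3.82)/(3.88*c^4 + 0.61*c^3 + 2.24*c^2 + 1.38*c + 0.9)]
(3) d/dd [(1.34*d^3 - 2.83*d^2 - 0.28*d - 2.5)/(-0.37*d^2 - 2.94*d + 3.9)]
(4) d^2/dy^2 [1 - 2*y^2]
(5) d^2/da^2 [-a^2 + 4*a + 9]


(1) = 2*x + 3
(2) = (6.7722*c^6 - 23.1792*c^5 - 26.1978*c^4 - 67.0408*c^3 - 11.613*c^2 - 11.9656*c - 3.7596)/(15.0544*c^8 + 4.7336*c^7 + 17.7545*c^6 + 13.4416*c^5 + 13.6852*c^4 + 7.2804*c^3 + 5.9364*c^2 + 2.484*c + 0.81)
(3) = (-0.4958*d^4 - 7.8792*d^3 + 23.8946*d^2 - 23.924*d - 8.442)/(0.1369*d^4 + 2.1756*d^3 + 5.7576*d^2 - 22.932*d + 15.21)
(4) = -4
(5) = -2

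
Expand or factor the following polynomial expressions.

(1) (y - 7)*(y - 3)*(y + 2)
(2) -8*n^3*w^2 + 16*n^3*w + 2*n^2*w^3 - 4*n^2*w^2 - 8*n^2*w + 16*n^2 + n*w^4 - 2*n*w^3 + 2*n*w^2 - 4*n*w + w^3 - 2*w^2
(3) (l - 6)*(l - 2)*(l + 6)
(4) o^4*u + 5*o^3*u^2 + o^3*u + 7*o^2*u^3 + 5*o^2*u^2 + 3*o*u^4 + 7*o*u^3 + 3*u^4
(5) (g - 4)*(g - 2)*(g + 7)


(1) = y^3 - 8*y^2 + y + 42
(2) = (-2*n + w)*(4*n + w)*(w - 2)*(n*w + 1)
(3) = l^3 - 2*l^2 - 36*l + 72
(4) = (o + u)^2*(o + 3*u)*(o*u + u)
(5) = g^3 + g^2 - 34*g + 56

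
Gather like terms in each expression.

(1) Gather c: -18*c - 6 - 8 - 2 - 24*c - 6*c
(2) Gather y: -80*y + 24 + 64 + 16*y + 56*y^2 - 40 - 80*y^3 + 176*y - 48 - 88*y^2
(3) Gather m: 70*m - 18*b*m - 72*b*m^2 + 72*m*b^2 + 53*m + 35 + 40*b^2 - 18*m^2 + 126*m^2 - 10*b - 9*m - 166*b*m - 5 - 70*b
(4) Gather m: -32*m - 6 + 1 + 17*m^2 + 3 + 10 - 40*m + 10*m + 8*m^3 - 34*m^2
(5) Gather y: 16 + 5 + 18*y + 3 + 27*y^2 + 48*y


(1) = -48*c - 16
(2) = -80*y^3 - 32*y^2 + 112*y
(3) = 40*b^2 - 80*b + m^2*(108 - 72*b) + m*(72*b^2 - 184*b + 114) + 30
(4) = 8*m^3 - 17*m^2 - 62*m + 8
(5) = 27*y^2 + 66*y + 24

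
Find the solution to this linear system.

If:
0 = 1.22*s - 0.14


Then:
s = 0.11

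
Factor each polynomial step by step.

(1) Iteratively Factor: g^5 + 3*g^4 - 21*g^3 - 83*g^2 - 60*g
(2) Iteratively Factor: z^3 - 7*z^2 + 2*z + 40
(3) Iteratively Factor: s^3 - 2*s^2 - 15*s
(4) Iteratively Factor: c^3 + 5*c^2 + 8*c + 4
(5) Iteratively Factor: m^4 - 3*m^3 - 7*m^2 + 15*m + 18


(1) = (g)*(g^4 + 3*g^3 - 21*g^2 - 83*g - 60) = g*(g + 1)*(g^3 + 2*g^2 - 23*g - 60) = g*(g + 1)*(g + 3)*(g^2 - g - 20) = g*(g - 5)*(g + 1)*(g + 3)*(g + 4)
(2) = (z + 2)*(z^2 - 9*z + 20) = (z - 5)*(z + 2)*(z - 4)
(3) = (s + 3)*(s^2 - 5*s) = s*(s + 3)*(s - 5)
(4) = (c + 1)*(c^2 + 4*c + 4) = (c + 1)*(c + 2)*(c + 2)
(5) = (m + 1)*(m^3 - 4*m^2 - 3*m + 18) = (m + 1)*(m + 2)*(m^2 - 6*m + 9) = (m - 3)*(m + 1)*(m + 2)*(m - 3)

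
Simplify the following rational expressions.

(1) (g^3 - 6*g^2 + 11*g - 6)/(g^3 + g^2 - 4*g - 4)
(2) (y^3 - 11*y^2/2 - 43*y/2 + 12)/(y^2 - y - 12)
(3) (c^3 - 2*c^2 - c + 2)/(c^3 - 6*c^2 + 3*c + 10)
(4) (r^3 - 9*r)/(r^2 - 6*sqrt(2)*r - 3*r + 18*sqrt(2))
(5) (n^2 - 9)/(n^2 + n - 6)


(1) = (g^2 - 4*g + 3)/(g^2 + 3*g + 2)
(2) = (2*y^2 - 17*y + 8)/(2*y - 8)
(3) = (c - 1)/(c - 5)
(4) = (r^2 + 3*r)/(r - 6*sqrt(2))
(5) = (n - 3)/(n - 2)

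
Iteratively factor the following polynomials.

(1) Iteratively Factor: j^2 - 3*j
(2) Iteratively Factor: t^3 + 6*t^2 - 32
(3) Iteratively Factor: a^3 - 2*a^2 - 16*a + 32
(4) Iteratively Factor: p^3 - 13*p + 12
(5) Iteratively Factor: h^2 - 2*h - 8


(1) = (j)*(j - 3)
(2) = (t + 4)*(t^2 + 2*t - 8) = (t - 2)*(t + 4)*(t + 4)
(3) = (a - 4)*(a^2 + 2*a - 8) = (a - 4)*(a - 2)*(a + 4)
(4) = (p - 1)*(p^2 + p - 12) = (p - 3)*(p - 1)*(p + 4)
(5) = (h - 4)*(h + 2)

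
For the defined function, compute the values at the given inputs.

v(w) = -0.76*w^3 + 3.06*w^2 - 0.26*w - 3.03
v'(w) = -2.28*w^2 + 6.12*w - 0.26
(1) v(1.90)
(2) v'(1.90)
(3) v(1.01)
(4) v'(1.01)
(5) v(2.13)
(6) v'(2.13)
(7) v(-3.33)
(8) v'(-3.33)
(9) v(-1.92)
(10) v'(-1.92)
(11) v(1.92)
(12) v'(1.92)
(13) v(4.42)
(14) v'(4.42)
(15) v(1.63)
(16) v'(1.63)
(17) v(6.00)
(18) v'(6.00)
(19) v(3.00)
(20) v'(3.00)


(1) = 2.31
(2) = 3.14
(3) = -0.95
(4) = 3.60
(5) = 2.95
(6) = 2.43
(7) = 59.83
(8) = -45.92
(9) = 14.13
(10) = -20.42
(11) = 2.37
(12) = 3.09
(13) = -10.02
(14) = -17.75
(15) = 1.38
(16) = 3.66
(17) = -58.59
(18) = -45.62
(19) = 3.21
(20) = -2.42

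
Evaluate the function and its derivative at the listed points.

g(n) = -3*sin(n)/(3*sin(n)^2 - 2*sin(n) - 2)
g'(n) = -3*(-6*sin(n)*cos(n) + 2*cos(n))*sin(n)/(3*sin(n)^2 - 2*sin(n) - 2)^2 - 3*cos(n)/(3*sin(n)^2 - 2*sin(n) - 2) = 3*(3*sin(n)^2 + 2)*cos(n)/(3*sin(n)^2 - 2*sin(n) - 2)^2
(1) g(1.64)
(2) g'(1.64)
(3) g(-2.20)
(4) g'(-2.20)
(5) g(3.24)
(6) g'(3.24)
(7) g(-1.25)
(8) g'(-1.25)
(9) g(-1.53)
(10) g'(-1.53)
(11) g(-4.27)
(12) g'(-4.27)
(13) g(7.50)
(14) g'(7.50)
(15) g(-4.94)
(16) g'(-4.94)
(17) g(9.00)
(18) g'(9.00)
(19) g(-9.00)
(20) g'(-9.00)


(1) = 2.96
(2) = -1.01
(3) = 1.54
(4) = -2.81
(5) = -0.17
(6) = -1.92
(7) = 1.10
(8) = 0.66
(9) = 1.00
(10) = 0.07
(11) = 2.00
(12) = -3.10
(13) = 2.28
(14) = 3.16
(15) = 2.65
(16) = 2.71
(17) = 0.53
(18) = -1.28
(19) = -1.86
(20) = -15.45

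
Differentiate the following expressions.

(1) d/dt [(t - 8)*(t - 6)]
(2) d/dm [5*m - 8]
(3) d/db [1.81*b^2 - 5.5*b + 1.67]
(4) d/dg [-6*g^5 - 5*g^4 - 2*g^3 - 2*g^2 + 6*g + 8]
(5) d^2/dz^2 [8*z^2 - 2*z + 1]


(1) = 2*t - 14
(2) = 5
(3) = 3.62*b - 5.5
(4) = -30*g^4 - 20*g^3 - 6*g^2 - 4*g + 6
(5) = 16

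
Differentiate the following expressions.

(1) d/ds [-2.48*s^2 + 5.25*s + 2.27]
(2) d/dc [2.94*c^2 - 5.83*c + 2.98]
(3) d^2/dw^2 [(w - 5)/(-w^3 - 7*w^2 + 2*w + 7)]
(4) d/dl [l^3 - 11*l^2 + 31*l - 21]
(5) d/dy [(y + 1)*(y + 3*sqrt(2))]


(1) = 5.25 - 4.96*s
(2) = 5.88*c - 5.83
(3) = 2*(-(w - 5)*(3*w^2 + 14*w - 2)^2 + (3*w^2 + 14*w + (w - 5)*(3*w + 7) - 2)*(w^3 + 7*w^2 - 2*w - 7))/(w^3 + 7*w^2 - 2*w - 7)^3
(4) = 3*l^2 - 22*l + 31
(5) = 2*y + 1 + 3*sqrt(2)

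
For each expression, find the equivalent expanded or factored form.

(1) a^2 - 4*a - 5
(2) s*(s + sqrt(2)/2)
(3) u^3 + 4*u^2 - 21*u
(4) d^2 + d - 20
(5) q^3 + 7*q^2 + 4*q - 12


(1) = (a - 5)*(a + 1)
(2) = s^2 + sqrt(2)*s/2
(3) = u*(u - 3)*(u + 7)
(4) = (d - 4)*(d + 5)
(5) = (q - 1)*(q + 2)*(q + 6)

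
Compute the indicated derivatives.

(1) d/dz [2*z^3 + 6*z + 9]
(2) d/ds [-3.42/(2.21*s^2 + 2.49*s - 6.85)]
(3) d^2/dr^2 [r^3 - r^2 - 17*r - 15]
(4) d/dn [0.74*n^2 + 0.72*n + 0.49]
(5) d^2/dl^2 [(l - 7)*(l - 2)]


(1) = 6*z^2 + 6
(2) = (15.1164*s + 8.5158)/(2.21*s^2 + 2.49*s - 6.85)^2
(3) = 6*r - 2
(4) = 1.48*n + 0.72
(5) = 2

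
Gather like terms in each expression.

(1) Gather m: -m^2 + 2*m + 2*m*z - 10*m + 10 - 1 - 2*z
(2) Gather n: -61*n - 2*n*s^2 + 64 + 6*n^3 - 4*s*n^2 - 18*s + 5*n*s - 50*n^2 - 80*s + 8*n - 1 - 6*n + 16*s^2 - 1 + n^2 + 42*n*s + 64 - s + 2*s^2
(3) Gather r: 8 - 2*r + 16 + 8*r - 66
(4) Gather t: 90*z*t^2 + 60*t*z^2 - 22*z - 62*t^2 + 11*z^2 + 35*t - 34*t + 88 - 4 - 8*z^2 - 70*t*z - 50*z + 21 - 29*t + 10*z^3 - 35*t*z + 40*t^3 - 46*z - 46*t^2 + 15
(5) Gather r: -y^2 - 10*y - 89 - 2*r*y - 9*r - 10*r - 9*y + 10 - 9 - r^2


(1) = -m^2 + m*(2*z - 8) - 2*z + 9
(2) = 6*n^3 + n^2*(-4*s - 49) + n*(-2*s^2 + 47*s - 59) + 18*s^2 - 99*s + 126
(3) = 6*r - 42
(4) = 40*t^3 + t^2*(90*z - 108) + t*(60*z^2 - 105*z - 28) + 10*z^3 + 3*z^2 - 118*z + 120
(5) = -r^2 + r*(-2*y - 19) - y^2 - 19*y - 88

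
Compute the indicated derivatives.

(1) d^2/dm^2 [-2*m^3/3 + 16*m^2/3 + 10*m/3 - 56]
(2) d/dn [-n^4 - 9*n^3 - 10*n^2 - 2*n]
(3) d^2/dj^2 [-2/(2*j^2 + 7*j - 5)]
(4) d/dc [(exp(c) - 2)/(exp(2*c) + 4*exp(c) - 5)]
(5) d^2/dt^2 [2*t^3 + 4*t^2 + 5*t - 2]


(1) = 32/3 - 4*m
(2) = -4*n^3 - 27*n^2 - 20*n - 2
(3) = 4*(4*j^2 + 14*j - (4*j + 7)^2 - 10)/(2*j^2 + 7*j - 5)^3
(4) = (-2*(exp(c) - 2)*(exp(c) + 2) + exp(2*c) + 4*exp(c) - 5)*exp(c)/(exp(2*c) + 4*exp(c) - 5)^2
(5) = 12*t + 8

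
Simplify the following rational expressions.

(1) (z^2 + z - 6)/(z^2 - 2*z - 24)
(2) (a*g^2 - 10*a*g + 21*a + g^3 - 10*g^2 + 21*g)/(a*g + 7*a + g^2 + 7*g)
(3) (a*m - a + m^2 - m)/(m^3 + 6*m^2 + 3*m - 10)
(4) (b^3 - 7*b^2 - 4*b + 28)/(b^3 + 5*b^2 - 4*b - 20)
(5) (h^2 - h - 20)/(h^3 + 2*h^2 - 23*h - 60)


(1) = (z^2 + z - 6)/(z^2 - 2*z - 24)
(2) = (g^2 - 10*g + 21)/(g + 7)
(3) = (a + m)/(m^2 + 7*m + 10)
(4) = (b - 7)/(b + 5)
(5) = 1/(h + 3)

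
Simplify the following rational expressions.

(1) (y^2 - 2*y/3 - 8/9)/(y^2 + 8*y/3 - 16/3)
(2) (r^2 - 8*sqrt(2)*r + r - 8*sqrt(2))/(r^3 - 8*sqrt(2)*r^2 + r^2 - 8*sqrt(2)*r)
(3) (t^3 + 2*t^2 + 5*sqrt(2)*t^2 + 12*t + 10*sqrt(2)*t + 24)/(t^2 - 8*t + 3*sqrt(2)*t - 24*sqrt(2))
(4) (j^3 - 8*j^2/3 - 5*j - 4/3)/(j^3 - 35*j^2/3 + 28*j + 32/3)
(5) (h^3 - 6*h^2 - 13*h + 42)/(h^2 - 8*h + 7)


(1) = (3*y + 2)/(3*y + 12)
(2) = 1/r
(3) = (t^2 + t*(2 + 2*sqrt(2)) + 4*sqrt(2))/(t - 8)
(4) = (j + 1)/(j - 8)
(5) = (h^2 + h - 6)/(h - 1)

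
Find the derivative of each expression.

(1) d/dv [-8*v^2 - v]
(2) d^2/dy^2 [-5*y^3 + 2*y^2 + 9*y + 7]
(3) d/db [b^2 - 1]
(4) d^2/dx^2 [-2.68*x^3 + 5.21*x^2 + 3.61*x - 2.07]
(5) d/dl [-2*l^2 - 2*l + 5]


(1) = -16*v - 1
(2) = 4 - 30*y
(3) = 2*b
(4) = 10.42 - 16.08*x
(5) = -4*l - 2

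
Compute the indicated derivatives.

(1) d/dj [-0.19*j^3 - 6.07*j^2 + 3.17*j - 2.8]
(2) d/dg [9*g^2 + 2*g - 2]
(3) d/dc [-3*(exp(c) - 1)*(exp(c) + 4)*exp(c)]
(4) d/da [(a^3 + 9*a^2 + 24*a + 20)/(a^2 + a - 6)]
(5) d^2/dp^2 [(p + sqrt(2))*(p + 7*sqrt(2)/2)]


(1) = -0.57*j^2 - 12.14*j + 3.17
(2) = 18*g + 2
(3) = (-9*exp(2*c) - 18*exp(c) + 12)*exp(c)
(4) = (a^4 + 2*a^3 - 33*a^2 - 148*a - 164)/(a^4 + 2*a^3 - 11*a^2 - 12*a + 36)
(5) = 2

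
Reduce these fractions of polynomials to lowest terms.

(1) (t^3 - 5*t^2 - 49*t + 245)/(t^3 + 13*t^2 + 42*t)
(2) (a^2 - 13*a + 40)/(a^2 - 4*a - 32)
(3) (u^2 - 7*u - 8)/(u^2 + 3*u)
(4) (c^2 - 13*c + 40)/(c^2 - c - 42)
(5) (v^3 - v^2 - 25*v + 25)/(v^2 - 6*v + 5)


(1) = (t^2 - 12*t + 35)/(t^2 + 6*t)
(2) = (a - 5)/(a + 4)
(3) = (u^2 - 7*u - 8)/(u^2 + 3*u)
(4) = (c^2 - 13*c + 40)/(c^2 - c - 42)
(5) = v + 5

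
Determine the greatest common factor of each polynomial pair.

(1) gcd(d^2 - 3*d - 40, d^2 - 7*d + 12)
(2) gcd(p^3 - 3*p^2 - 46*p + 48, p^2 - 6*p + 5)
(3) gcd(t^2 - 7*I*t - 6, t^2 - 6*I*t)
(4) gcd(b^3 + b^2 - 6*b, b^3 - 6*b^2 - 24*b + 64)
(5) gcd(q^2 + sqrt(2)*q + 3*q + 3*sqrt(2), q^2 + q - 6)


(1) = 1
(2) = p - 1
(3) = gcd((t - 6*I)*(t - I), t*(t - 6*I)) = t - 6*I
(4) = gcd(b*(b - 2)*(b + 3), (b - 8)*(b - 2)*(b + 4)) = b - 2
(5) = gcd((q + 3)*(q + sqrt(2)), (q - 2)*(q + 3)) = q + 3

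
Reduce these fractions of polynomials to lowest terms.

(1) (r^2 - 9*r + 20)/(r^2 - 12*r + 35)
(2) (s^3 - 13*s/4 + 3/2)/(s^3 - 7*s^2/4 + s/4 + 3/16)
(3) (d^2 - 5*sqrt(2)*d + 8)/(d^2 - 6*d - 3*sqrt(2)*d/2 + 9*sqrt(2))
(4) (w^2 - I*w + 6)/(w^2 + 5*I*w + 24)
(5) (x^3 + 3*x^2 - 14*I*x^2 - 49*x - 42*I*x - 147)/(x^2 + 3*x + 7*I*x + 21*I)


(1) = (r - 4)/(r - 7)
(2) = (4*s + 8)/(4*s + 1)
(3) = (2*d^2 - 10*sqrt(2)*d + 16)/(2*d^2 + d*(-12 - 3*sqrt(2)) + 18*sqrt(2))
(4) = (w + 2*I)/(w + 8*I)
(5) = (x^2 - 14*I*x - 49)/(x + 7*I)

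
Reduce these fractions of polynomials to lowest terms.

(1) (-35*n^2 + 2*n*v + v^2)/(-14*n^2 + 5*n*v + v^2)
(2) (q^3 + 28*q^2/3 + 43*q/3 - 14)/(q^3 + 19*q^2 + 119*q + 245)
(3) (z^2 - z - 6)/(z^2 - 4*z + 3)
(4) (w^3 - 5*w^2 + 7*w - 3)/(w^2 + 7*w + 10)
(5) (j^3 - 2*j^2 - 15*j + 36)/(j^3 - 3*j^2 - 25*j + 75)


(1) = (-5*n + v)/(-2*n + v)
(2) = (3*q^2 + 7*q - 6)/(3*q^2 + 36*q + 105)
(3) = (z + 2)/(z - 1)
(4) = (w^3 - 5*w^2 + 7*w - 3)/(w^2 + 7*w + 10)
(5) = (j^2 + j - 12)/(j^2 - 25)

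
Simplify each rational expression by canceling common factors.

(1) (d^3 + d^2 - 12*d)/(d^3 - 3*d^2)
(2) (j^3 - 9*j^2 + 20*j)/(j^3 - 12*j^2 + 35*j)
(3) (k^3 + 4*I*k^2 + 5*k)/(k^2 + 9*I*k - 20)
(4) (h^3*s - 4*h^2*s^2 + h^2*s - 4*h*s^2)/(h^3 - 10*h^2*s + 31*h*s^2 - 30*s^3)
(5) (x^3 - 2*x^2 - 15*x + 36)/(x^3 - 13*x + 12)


(1) = (d + 4)/d
(2) = (j - 4)/(j - 7)
(3) = (k^2 - I*k)/(k + 4*I)
(4) = (-h^3*s + 4*h^2*s^2 - h^2*s + 4*h*s^2)/(-h^3 + 10*h^2*s - 31*h*s^2 + 30*s^3)
(5) = (x - 3)/(x - 1)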